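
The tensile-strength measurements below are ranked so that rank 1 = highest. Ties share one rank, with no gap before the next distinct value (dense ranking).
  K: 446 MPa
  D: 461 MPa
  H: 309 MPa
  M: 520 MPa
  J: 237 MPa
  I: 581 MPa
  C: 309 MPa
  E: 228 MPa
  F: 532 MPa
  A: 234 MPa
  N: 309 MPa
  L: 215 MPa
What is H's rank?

Sorted (descending): 581, 532, 520, 461, 446, 309, 309, 309, 237, 234, 228, 215
The 3 values of 309 share dense rank 6.
Remaining distinct values take the next consecutive integers.
H has value 309 MPa → rank 6.

6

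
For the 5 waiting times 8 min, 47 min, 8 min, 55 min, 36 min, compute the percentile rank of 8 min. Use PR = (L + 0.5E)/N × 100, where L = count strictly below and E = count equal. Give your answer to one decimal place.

N = 5.
Strictly below 8: 0. Equal to 8: 2.
PR = (0 + 0.5·2)/5 × 100 = 20.0

20.0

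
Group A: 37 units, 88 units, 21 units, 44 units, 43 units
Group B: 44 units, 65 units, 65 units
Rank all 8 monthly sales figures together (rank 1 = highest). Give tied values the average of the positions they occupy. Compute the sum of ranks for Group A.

26.5

Sorted (descending): 88, 65, 65, 44, 44, 43, 37, 21
The 2 values of 65 occupy positions 2–3 → average rank (2+3)/2 = 2.5.
The 2 values of 44 occupy positions 4–5 → average rank (4+5)/2 = 4.5.
Group A values → pooled ranks: 37→7, 88→1, 21→8, 44→4.5, 43→6
Rank sum = 7 + 1 + 8 + 4.5 + 6 = 26.5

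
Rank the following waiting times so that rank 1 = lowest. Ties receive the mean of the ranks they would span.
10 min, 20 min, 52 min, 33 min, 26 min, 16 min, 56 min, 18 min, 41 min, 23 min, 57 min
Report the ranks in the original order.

Sorted (ascending): 10, 16, 18, 20, 23, 26, 33, 41, 52, 56, 57
No ties — each value takes its position as its rank.

1, 4, 9, 7, 6, 2, 10, 3, 8, 5, 11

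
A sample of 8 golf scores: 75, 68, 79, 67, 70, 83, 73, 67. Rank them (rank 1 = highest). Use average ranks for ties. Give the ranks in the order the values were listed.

Sorted (descending): 83, 79, 75, 73, 70, 68, 67, 67
The 2 values of 67 occupy positions 7–8 → average rank (7+8)/2 = 7.5.

3, 6, 2, 7.5, 5, 1, 4, 7.5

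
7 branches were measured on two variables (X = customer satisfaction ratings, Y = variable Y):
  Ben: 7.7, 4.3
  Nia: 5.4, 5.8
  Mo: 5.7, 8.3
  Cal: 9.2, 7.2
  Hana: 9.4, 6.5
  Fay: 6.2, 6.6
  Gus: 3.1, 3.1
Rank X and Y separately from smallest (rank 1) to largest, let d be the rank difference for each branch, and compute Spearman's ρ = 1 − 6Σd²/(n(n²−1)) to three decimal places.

Ranks of variable 1: 5, 2, 3, 6, 7, 4, 1
Ranks of variable 2: 2, 3, 7, 6, 4, 5, 1
d = r₁ − r₂: 3, -1, -4, 0, 3, -1, 0
d²: 9, 1, 16, 0, 9, 1, 0; Σd² = 36
ρ = 1 − 6·36/(7·48) = 1 − 216/336 = 0.357

0.357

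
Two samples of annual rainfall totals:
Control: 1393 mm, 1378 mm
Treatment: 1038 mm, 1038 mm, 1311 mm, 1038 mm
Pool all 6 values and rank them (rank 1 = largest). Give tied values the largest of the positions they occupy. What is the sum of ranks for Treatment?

21

Sorted (descending): 1393, 1378, 1311, 1038, 1038, 1038
The 3 values of 1038 occupy positions 4–6 → each gets rank 6.
Treatment values → pooled ranks: 1038→6, 1038→6, 1311→3, 1038→6
Rank sum = 6 + 6 + 3 + 6 = 21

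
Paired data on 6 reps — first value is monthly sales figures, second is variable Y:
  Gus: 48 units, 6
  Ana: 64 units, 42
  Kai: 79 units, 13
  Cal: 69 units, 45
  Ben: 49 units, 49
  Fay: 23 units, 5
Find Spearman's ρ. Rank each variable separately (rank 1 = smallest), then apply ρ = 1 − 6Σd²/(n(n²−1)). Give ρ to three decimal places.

Ranks of variable 1: 2, 4, 6, 5, 3, 1
Ranks of variable 2: 2, 4, 3, 5, 6, 1
d = r₁ − r₂: 0, 0, 3, 0, -3, 0
d²: 0, 0, 9, 0, 9, 0; Σd² = 18
ρ = 1 − 6·18/(6·35) = 1 − 108/210 = 0.486

0.486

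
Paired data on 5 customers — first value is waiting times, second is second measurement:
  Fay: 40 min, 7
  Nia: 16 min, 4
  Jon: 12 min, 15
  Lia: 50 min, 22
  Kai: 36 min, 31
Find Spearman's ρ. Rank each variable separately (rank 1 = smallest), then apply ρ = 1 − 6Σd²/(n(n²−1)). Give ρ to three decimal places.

0.300

Ranks of variable 1: 4, 2, 1, 5, 3
Ranks of variable 2: 2, 1, 3, 4, 5
d = r₁ − r₂: 2, 1, -2, 1, -2
d²: 4, 1, 4, 1, 4; Σd² = 14
ρ = 1 − 6·14/(5·24) = 1 − 84/120 = 0.300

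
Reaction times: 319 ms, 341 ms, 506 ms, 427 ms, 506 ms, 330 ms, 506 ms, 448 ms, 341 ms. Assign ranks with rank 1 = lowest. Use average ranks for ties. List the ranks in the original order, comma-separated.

1, 3.5, 8, 5, 8, 2, 8, 6, 3.5

Sorted (ascending): 319, 330, 341, 341, 427, 448, 506, 506, 506
The 2 values of 341 occupy positions 3–4 → average rank (3+4)/2 = 3.5.
The 3 values of 506 occupy positions 7–9 → average rank 8.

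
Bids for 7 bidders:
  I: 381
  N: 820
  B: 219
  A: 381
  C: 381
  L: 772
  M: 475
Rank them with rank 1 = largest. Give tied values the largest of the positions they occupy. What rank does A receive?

6

Sorted (descending): 820, 772, 475, 381, 381, 381, 219
The 3 values of 381 occupy positions 4–6 → each gets rank 6.
A has value 381 → rank 6.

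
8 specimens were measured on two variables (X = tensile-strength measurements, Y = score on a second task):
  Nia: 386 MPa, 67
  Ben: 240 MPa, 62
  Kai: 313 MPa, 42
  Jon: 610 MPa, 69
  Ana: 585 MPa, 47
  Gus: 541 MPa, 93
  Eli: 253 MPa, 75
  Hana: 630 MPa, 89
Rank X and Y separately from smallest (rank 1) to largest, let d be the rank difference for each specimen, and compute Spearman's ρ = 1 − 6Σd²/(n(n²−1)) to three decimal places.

Ranks of variable 1: 4, 1, 3, 7, 6, 5, 2, 8
Ranks of variable 2: 4, 3, 1, 5, 2, 8, 6, 7
d = r₁ − r₂: 0, -2, 2, 2, 4, -3, -4, 1
d²: 0, 4, 4, 4, 16, 9, 16, 1; Σd² = 54
ρ = 1 − 6·54/(8·63) = 1 − 324/504 = 0.357

0.357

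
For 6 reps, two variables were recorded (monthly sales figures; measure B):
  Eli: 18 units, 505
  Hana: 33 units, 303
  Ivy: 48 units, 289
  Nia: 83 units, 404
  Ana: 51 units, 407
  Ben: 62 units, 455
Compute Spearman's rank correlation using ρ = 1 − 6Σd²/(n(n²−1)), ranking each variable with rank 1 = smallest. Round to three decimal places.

Ranks of variable 1: 1, 2, 3, 6, 4, 5
Ranks of variable 2: 6, 2, 1, 3, 4, 5
d = r₁ − r₂: -5, 0, 2, 3, 0, 0
d²: 25, 0, 4, 9, 0, 0; Σd² = 38
ρ = 1 − 6·38/(6·35) = 1 − 228/210 = -0.086

-0.086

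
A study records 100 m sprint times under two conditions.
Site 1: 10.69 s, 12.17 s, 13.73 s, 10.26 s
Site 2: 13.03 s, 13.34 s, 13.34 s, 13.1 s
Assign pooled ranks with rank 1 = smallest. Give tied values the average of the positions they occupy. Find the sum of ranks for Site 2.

Sorted (ascending): 10.26, 10.69, 12.17, 13.03, 13.1, 13.34, 13.34, 13.73
The 2 values of 13.34 occupy positions 6–7 → average rank (6+7)/2 = 6.5.
Site 2 values → pooled ranks: 13.03→4, 13.34→6.5, 13.34→6.5, 13.1→5
Rank sum = 4 + 6.5 + 6.5 + 5 = 22

22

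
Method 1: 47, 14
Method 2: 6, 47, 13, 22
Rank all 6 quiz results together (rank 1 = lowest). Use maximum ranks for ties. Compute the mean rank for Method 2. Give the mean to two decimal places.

3.25

Sorted (ascending): 6, 13, 14, 22, 47, 47
The 2 values of 47 occupy positions 5–6 → each gets rank 6.
Method 2 values → pooled ranks: 6→1, 47→6, 13→2, 22→4
Mean rank = (1 + 6 + 2 + 4) / 4 = 3.25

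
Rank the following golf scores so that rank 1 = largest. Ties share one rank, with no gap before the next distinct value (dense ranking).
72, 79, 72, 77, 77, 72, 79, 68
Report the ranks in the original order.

Sorted (descending): 79, 79, 77, 77, 72, 72, 72, 68
The 2 values of 79 share dense rank 1.
The 2 values of 77 share dense rank 2.
The 3 values of 72 share dense rank 3.
Remaining distinct values take the next consecutive integers.

3, 1, 3, 2, 2, 3, 1, 4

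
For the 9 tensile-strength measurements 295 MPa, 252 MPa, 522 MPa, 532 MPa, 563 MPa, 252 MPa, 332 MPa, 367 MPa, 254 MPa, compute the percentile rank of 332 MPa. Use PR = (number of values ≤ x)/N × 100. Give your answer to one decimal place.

55.6

N = 9.
Strictly below 332: 4. Equal to 332: 1.
PR = 5/9 × 100 = 55.6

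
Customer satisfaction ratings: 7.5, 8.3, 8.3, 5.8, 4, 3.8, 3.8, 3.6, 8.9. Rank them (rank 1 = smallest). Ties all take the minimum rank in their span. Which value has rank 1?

3.6

Sorted (ascending): 3.6, 3.8, 3.8, 4, 5.8, 7.5, 8.3, 8.3, 8.9
The 2 values of 3.8 occupy positions 2–3 → each gets rank 2.
The 2 values of 8.3 occupy positions 7–8 → each gets rank 7.
Rank 1 → value 3.6.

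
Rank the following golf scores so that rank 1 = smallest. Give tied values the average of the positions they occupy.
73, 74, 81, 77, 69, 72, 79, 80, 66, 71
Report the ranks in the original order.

5, 6, 10, 7, 2, 4, 8, 9, 1, 3

Sorted (ascending): 66, 69, 71, 72, 73, 74, 77, 79, 80, 81
No ties — each value takes its position as its rank.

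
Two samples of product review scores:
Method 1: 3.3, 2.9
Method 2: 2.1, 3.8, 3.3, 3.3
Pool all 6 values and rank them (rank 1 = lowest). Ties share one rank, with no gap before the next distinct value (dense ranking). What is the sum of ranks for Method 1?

Sorted (ascending): 2.1, 2.9, 3.3, 3.3, 3.3, 3.8
The 3 values of 3.3 share dense rank 3.
Remaining distinct values take the next consecutive integers.
Method 1 values → pooled ranks: 3.3→3, 2.9→2
Rank sum = 3 + 2 = 5

5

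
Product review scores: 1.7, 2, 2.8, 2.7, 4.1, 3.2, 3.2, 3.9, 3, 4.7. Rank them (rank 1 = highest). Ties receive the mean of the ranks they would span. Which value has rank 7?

2.8

Sorted (descending): 4.7, 4.1, 3.9, 3.2, 3.2, 3, 2.8, 2.7, 2, 1.7
The 2 values of 3.2 occupy positions 4–5 → average rank (4+5)/2 = 4.5.
Rank 7 → value 2.8.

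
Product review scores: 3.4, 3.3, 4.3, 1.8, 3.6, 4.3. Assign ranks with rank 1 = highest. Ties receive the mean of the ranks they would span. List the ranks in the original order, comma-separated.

Sorted (descending): 4.3, 4.3, 3.6, 3.4, 3.3, 1.8
The 2 values of 4.3 occupy positions 1–2 → average rank (1+2)/2 = 1.5.

4, 5, 1.5, 6, 3, 1.5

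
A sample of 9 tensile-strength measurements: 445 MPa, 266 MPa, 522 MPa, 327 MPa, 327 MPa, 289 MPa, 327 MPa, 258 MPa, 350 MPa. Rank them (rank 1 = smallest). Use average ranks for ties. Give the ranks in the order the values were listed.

Sorted (ascending): 258, 266, 289, 327, 327, 327, 350, 445, 522
The 3 values of 327 occupy positions 4–6 → average rank 5.

8, 2, 9, 5, 5, 3, 5, 1, 7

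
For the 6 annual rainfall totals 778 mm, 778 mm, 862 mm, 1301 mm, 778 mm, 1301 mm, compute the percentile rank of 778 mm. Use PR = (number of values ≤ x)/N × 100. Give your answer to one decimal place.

N = 6.
Strictly below 778: 0. Equal to 778: 3.
PR = 3/6 × 100 = 50.0

50.0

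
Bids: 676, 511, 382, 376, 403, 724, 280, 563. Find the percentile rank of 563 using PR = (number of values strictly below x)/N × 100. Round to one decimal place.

N = 8.
Strictly below 563: 5. Equal to 563: 1.
PR = 5/8 × 100 = 62.5

62.5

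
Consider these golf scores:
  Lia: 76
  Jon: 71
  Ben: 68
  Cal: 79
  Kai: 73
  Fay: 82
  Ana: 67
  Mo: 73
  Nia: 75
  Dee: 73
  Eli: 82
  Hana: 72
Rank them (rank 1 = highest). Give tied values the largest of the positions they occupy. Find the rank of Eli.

Sorted (descending): 82, 82, 79, 76, 75, 73, 73, 73, 72, 71, 68, 67
The 2 values of 82 occupy positions 1–2 → each gets rank 2.
The 3 values of 73 occupy positions 6–8 → each gets rank 8.
Eli has value 82 → rank 2.

2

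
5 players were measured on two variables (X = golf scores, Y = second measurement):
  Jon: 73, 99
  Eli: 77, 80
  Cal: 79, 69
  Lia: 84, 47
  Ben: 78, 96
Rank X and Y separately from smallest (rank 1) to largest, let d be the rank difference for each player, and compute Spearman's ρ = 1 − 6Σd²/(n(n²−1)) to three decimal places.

-0.900

Ranks of variable 1: 1, 2, 4, 5, 3
Ranks of variable 2: 5, 3, 2, 1, 4
d = r₁ − r₂: -4, -1, 2, 4, -1
d²: 16, 1, 4, 16, 1; Σd² = 38
ρ = 1 − 6·38/(5·24) = 1 − 228/120 = -0.900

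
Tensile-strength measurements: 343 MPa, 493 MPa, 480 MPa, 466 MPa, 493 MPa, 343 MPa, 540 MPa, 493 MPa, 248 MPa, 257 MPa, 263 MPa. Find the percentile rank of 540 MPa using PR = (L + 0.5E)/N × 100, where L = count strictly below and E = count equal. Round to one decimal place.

95.5

N = 11.
Strictly below 540: 10. Equal to 540: 1.
PR = (10 + 0.5·1)/11 × 100 = 95.5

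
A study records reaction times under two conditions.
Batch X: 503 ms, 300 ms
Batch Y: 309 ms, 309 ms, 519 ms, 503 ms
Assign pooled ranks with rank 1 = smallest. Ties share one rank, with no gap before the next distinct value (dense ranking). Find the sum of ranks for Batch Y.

Sorted (ascending): 300, 309, 309, 503, 503, 519
The 2 values of 309 share dense rank 2.
The 2 values of 503 share dense rank 3.
Remaining distinct values take the next consecutive integers.
Batch Y values → pooled ranks: 309→2, 309→2, 519→4, 503→3
Rank sum = 2 + 2 + 4 + 3 = 11

11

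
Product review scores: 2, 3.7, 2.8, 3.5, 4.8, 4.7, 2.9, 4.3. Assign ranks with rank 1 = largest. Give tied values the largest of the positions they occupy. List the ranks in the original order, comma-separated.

Sorted (descending): 4.8, 4.7, 4.3, 3.7, 3.5, 2.9, 2.8, 2
No ties — each value takes its position as its rank.

8, 4, 7, 5, 1, 2, 6, 3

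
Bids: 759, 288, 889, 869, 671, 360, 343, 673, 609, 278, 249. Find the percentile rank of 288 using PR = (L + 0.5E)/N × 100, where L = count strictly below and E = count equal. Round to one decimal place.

N = 11.
Strictly below 288: 2. Equal to 288: 1.
PR = (2 + 0.5·1)/11 × 100 = 22.7

22.7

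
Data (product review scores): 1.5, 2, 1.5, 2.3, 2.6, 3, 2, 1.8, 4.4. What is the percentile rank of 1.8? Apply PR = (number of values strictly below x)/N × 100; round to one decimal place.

22.2

N = 9.
Strictly below 1.8: 2. Equal to 1.8: 1.
PR = 2/9 × 100 = 22.2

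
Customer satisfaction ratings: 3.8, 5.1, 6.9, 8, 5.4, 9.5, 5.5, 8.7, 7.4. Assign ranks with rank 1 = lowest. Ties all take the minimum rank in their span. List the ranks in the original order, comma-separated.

1, 2, 5, 7, 3, 9, 4, 8, 6

Sorted (ascending): 3.8, 5.1, 5.4, 5.5, 6.9, 7.4, 8, 8.7, 9.5
No ties — each value takes its position as its rank.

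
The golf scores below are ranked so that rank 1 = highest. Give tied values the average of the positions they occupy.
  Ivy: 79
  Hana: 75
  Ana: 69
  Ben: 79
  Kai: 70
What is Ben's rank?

Sorted (descending): 79, 79, 75, 70, 69
The 2 values of 79 occupy positions 1–2 → average rank (1+2)/2 = 1.5.
Ben has value 79 → rank 1.5.

1.5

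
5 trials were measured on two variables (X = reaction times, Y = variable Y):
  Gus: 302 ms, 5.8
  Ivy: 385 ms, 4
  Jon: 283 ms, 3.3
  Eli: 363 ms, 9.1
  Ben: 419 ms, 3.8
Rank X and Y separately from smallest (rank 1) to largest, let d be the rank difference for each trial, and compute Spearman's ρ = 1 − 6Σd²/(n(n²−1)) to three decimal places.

0.100

Ranks of variable 1: 2, 4, 1, 3, 5
Ranks of variable 2: 4, 3, 1, 5, 2
d = r₁ − r₂: -2, 1, 0, -2, 3
d²: 4, 1, 0, 4, 9; Σd² = 18
ρ = 1 − 6·18/(5·24) = 1 − 108/120 = 0.100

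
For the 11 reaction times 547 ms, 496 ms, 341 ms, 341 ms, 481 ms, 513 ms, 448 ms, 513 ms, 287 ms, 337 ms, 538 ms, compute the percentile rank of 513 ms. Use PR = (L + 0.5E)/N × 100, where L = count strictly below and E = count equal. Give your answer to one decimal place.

N = 11.
Strictly below 513: 7. Equal to 513: 2.
PR = (7 + 0.5·2)/11 × 100 = 72.7

72.7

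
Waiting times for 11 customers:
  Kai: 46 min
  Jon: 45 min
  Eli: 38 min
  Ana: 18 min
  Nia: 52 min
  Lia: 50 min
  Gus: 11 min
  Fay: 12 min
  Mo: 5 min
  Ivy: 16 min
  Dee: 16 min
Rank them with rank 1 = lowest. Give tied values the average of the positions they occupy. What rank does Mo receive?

1

Sorted (ascending): 5, 11, 12, 16, 16, 18, 38, 45, 46, 50, 52
The 2 values of 16 occupy positions 4–5 → average rank (4+5)/2 = 4.5.
Mo has value 5 min → rank 1.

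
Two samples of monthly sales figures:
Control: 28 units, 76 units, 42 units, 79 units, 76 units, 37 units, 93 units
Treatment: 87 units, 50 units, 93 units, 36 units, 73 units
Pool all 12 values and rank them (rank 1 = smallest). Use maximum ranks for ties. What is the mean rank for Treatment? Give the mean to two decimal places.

7.00

Sorted (ascending): 28, 36, 37, 42, 50, 73, 76, 76, 79, 87, 93, 93
The 2 values of 76 occupy positions 7–8 → each gets rank 8.
The 2 values of 93 occupy positions 11–12 → each gets rank 12.
Treatment values → pooled ranks: 87→10, 50→5, 93→12, 36→2, 73→6
Mean rank = (10 + 5 + 12 + 2 + 6) / 5 = 7.00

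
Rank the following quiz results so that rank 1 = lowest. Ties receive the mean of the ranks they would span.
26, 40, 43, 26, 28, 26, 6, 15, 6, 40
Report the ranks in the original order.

5, 8.5, 10, 5, 7, 5, 1.5, 3, 1.5, 8.5

Sorted (ascending): 6, 6, 15, 26, 26, 26, 28, 40, 40, 43
The 2 values of 6 occupy positions 1–2 → average rank (1+2)/2 = 1.5.
The 3 values of 26 occupy positions 4–6 → average rank 5.
The 2 values of 40 occupy positions 8–9 → average rank (8+9)/2 = 8.5.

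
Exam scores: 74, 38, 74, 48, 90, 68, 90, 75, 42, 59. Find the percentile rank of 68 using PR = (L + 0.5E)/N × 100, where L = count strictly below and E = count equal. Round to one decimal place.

45.0

N = 10.
Strictly below 68: 4. Equal to 68: 1.
PR = (4 + 0.5·1)/10 × 100 = 45.0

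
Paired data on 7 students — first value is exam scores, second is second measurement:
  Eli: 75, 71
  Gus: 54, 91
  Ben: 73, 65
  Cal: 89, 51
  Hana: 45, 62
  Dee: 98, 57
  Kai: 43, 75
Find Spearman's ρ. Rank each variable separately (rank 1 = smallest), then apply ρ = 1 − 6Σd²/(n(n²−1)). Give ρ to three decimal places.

Ranks of variable 1: 5, 3, 4, 6, 2, 7, 1
Ranks of variable 2: 5, 7, 4, 1, 3, 2, 6
d = r₁ − r₂: 0, -4, 0, 5, -1, 5, -5
d²: 0, 16, 0, 25, 1, 25, 25; Σd² = 92
ρ = 1 − 6·92/(7·48) = 1 − 552/336 = -0.643

-0.643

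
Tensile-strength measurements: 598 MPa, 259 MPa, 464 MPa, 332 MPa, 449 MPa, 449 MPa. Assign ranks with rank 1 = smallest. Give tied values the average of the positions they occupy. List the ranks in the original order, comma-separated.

6, 1, 5, 2, 3.5, 3.5

Sorted (ascending): 259, 332, 449, 449, 464, 598
The 2 values of 449 occupy positions 3–4 → average rank (3+4)/2 = 3.5.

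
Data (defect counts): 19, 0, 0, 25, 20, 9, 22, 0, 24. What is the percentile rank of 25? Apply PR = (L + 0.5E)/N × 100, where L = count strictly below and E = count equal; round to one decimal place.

N = 9.
Strictly below 25: 8. Equal to 25: 1.
PR = (8 + 0.5·1)/9 × 100 = 94.4

94.4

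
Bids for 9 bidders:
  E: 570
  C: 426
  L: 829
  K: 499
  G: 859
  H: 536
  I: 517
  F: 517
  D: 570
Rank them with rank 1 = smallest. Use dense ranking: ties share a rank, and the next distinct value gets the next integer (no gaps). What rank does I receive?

3

Sorted (ascending): 426, 499, 517, 517, 536, 570, 570, 829, 859
The 2 values of 517 share dense rank 3.
The 2 values of 570 share dense rank 5.
Remaining distinct values take the next consecutive integers.
I has value 517 → rank 3.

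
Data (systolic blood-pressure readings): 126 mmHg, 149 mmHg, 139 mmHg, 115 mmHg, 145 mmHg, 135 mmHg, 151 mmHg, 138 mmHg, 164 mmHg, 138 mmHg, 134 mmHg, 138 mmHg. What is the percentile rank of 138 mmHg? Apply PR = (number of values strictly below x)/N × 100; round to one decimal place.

33.3

N = 12.
Strictly below 138: 4. Equal to 138: 3.
PR = 4/12 × 100 = 33.3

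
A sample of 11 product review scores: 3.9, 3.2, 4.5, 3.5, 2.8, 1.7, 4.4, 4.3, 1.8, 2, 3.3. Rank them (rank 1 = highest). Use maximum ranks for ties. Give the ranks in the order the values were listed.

Sorted (descending): 4.5, 4.4, 4.3, 3.9, 3.5, 3.3, 3.2, 2.8, 2, 1.8, 1.7
No ties — each value takes its position as its rank.

4, 7, 1, 5, 8, 11, 2, 3, 10, 9, 6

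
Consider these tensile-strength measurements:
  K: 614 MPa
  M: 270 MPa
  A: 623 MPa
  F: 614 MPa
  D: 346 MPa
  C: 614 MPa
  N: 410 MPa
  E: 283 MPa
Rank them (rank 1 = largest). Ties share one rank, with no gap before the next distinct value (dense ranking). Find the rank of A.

1

Sorted (descending): 623, 614, 614, 614, 410, 346, 283, 270
The 3 values of 614 share dense rank 2.
Remaining distinct values take the next consecutive integers.
A has value 623 MPa → rank 1.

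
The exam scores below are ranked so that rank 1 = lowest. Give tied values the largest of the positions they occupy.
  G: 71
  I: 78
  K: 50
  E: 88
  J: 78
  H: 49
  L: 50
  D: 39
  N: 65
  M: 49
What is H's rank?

Sorted (ascending): 39, 49, 49, 50, 50, 65, 71, 78, 78, 88
The 2 values of 49 occupy positions 2–3 → each gets rank 3.
The 2 values of 50 occupy positions 4–5 → each gets rank 5.
The 2 values of 78 occupy positions 8–9 → each gets rank 9.
H has value 49 → rank 3.

3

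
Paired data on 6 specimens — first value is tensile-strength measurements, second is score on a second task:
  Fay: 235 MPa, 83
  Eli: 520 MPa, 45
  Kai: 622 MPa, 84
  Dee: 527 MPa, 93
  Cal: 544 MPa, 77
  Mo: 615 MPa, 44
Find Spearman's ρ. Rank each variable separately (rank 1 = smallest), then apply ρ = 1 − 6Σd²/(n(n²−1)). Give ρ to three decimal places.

Ranks of variable 1: 1, 2, 6, 3, 4, 5
Ranks of variable 2: 4, 2, 5, 6, 3, 1
d = r₁ − r₂: -3, 0, 1, -3, 1, 4
d²: 9, 0, 1, 9, 1, 16; Σd² = 36
ρ = 1 − 6·36/(6·35) = 1 − 216/210 = -0.029

-0.029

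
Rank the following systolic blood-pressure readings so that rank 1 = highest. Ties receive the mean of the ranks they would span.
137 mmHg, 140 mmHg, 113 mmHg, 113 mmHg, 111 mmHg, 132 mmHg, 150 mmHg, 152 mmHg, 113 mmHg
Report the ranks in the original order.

4, 3, 7, 7, 9, 5, 2, 1, 7

Sorted (descending): 152, 150, 140, 137, 132, 113, 113, 113, 111
The 3 values of 113 occupy positions 6–8 → average rank 7.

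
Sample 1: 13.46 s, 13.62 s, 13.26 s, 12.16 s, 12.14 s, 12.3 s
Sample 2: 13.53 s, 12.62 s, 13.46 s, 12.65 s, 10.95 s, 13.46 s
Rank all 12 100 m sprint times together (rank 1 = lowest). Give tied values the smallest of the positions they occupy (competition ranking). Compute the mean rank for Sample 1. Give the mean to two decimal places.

6.00

Sorted (ascending): 10.95, 12.14, 12.16, 12.3, 12.62, 12.65, 13.26, 13.46, 13.46, 13.46, 13.53, 13.62
The 3 values of 13.46 occupy positions 8–10 → each gets rank 8.
Sample 1 values → pooled ranks: 13.46→8, 13.62→12, 13.26→7, 12.16→3, 12.14→2, 12.3→4
Mean rank = (8 + 12 + 7 + 3 + 2 + 4) / 6 = 6.00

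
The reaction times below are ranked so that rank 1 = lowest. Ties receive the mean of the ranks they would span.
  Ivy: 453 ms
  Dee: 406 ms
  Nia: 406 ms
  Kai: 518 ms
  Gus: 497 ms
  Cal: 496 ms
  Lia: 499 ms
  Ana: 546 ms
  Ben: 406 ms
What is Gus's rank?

Sorted (ascending): 406, 406, 406, 453, 496, 497, 499, 518, 546
The 3 values of 406 occupy positions 1–3 → average rank 2.
Gus has value 497 ms → rank 6.

6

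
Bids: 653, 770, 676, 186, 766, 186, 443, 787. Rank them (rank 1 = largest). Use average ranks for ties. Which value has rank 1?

787

Sorted (descending): 787, 770, 766, 676, 653, 443, 186, 186
The 2 values of 186 occupy positions 7–8 → average rank (7+8)/2 = 7.5.
Rank 1 → value 787.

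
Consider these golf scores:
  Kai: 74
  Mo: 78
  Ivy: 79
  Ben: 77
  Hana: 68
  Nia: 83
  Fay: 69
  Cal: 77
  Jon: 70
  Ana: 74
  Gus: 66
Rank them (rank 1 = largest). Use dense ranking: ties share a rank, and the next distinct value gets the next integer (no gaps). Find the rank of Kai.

5

Sorted (descending): 83, 79, 78, 77, 77, 74, 74, 70, 69, 68, 66
The 2 values of 77 share dense rank 4.
The 2 values of 74 share dense rank 5.
Remaining distinct values take the next consecutive integers.
Kai has value 74 → rank 5.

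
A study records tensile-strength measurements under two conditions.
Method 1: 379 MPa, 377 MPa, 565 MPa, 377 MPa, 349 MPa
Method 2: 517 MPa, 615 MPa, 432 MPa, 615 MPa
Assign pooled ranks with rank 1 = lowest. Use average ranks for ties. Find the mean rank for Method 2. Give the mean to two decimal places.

Sorted (ascending): 349, 377, 377, 379, 432, 517, 565, 615, 615
The 2 values of 377 occupy positions 2–3 → average rank (2+3)/2 = 2.5.
The 2 values of 615 occupy positions 8–9 → average rank (8+9)/2 = 8.5.
Method 2 values → pooled ranks: 517→6, 615→8.5, 432→5, 615→8.5
Mean rank = (6 + 8.5 + 5 + 8.5) / 4 = 7.00

7.00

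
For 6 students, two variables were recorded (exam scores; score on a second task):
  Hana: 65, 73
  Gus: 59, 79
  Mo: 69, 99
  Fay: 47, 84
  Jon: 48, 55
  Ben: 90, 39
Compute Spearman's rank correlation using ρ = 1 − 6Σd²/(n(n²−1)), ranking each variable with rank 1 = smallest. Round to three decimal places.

Ranks of variable 1: 4, 3, 5, 1, 2, 6
Ranks of variable 2: 3, 4, 6, 5, 2, 1
d = r₁ − r₂: 1, -1, -1, -4, 0, 5
d²: 1, 1, 1, 16, 0, 25; Σd² = 44
ρ = 1 − 6·44/(6·35) = 1 − 264/210 = -0.257

-0.257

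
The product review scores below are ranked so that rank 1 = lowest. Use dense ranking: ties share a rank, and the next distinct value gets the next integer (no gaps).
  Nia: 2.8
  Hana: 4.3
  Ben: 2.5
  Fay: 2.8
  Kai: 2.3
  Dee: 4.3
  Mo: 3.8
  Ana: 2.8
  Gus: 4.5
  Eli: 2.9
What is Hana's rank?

6

Sorted (ascending): 2.3, 2.5, 2.8, 2.8, 2.8, 2.9, 3.8, 4.3, 4.3, 4.5
The 3 values of 2.8 share dense rank 3.
The 2 values of 4.3 share dense rank 6.
Remaining distinct values take the next consecutive integers.
Hana has value 4.3 → rank 6.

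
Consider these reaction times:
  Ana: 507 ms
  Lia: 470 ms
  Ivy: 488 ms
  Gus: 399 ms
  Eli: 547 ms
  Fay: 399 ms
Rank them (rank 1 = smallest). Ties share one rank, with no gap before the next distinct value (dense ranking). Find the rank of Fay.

Sorted (ascending): 399, 399, 470, 488, 507, 547
The 2 values of 399 share dense rank 1.
Remaining distinct values take the next consecutive integers.
Fay has value 399 ms → rank 1.

1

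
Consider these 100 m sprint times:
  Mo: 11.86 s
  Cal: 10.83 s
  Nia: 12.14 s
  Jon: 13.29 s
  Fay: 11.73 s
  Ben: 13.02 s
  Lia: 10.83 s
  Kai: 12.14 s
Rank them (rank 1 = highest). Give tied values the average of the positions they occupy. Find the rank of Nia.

Sorted (descending): 13.29, 13.02, 12.14, 12.14, 11.86, 11.73, 10.83, 10.83
The 2 values of 12.14 occupy positions 3–4 → average rank (3+4)/2 = 3.5.
The 2 values of 10.83 occupy positions 7–8 → average rank (7+8)/2 = 7.5.
Nia has value 12.14 s → rank 3.5.

3.5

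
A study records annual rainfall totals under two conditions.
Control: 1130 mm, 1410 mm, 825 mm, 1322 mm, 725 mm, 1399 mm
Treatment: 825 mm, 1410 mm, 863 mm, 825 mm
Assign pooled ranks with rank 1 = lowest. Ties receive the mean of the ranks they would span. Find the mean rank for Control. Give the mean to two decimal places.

5.75

Sorted (ascending): 725, 825, 825, 825, 863, 1130, 1322, 1399, 1410, 1410
The 3 values of 825 occupy positions 2–4 → average rank 3.
The 2 values of 1410 occupy positions 9–10 → average rank (9+10)/2 = 9.5.
Control values → pooled ranks: 1130→6, 1410→9.5, 825→3, 1322→7, 725→1, 1399→8
Mean rank = (6 + 9.5 + 3 + 7 + 1 + 8) / 6 = 5.75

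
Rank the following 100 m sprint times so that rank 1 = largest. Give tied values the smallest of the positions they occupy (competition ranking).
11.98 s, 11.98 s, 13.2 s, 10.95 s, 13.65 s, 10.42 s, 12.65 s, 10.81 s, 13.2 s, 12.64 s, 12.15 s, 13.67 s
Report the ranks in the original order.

8, 8, 3, 10, 2, 12, 5, 11, 3, 6, 7, 1

Sorted (descending): 13.67, 13.65, 13.2, 13.2, 12.65, 12.64, 12.15, 11.98, 11.98, 10.95, 10.81, 10.42
The 2 values of 13.2 occupy positions 3–4 → each gets rank 3.
The 2 values of 11.98 occupy positions 8–9 → each gets rank 8.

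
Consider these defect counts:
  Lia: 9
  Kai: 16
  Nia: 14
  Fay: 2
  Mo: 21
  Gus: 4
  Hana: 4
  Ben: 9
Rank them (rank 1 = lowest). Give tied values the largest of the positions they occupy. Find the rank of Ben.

5

Sorted (ascending): 2, 4, 4, 9, 9, 14, 16, 21
The 2 values of 4 occupy positions 2–3 → each gets rank 3.
The 2 values of 9 occupy positions 4–5 → each gets rank 5.
Ben has value 9 → rank 5.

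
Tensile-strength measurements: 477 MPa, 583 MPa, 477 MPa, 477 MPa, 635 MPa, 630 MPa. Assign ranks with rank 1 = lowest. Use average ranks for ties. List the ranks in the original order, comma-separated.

2, 4, 2, 2, 6, 5

Sorted (ascending): 477, 477, 477, 583, 630, 635
The 3 values of 477 occupy positions 1–3 → average rank 2.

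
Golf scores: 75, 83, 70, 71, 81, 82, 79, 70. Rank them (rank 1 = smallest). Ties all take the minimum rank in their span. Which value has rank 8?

Sorted (ascending): 70, 70, 71, 75, 79, 81, 82, 83
The 2 values of 70 occupy positions 1–2 → each gets rank 1.
Rank 8 → value 83.

83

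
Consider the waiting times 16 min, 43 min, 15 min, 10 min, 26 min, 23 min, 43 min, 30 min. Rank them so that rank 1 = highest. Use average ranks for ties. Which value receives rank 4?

Sorted (descending): 43, 43, 30, 26, 23, 16, 15, 10
The 2 values of 43 occupy positions 1–2 → average rank (1+2)/2 = 1.5.
Rank 4 → value 26.

26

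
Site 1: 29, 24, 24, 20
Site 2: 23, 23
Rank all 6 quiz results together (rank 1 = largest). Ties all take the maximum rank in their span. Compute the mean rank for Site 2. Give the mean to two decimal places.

5.00

Sorted (descending): 29, 24, 24, 23, 23, 20
The 2 values of 24 occupy positions 2–3 → each gets rank 3.
The 2 values of 23 occupy positions 4–5 → each gets rank 5.
Site 2 values → pooled ranks: 23→5, 23→5
Mean rank = (5 + 5) / 2 = 5.00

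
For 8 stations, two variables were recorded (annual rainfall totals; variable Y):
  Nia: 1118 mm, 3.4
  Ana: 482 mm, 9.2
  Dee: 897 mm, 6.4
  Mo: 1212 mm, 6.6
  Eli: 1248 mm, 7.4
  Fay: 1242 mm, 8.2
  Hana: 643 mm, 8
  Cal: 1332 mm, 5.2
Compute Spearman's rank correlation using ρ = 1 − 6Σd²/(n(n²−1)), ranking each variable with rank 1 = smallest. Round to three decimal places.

Ranks of variable 1: 4, 1, 3, 5, 7, 6, 2, 8
Ranks of variable 2: 1, 8, 3, 4, 5, 7, 6, 2
d = r₁ − r₂: 3, -7, 0, 1, 2, -1, -4, 6
d²: 9, 49, 0, 1, 4, 1, 16, 36; Σd² = 116
ρ = 1 − 6·116/(8·63) = 1 − 696/504 = -0.381

-0.381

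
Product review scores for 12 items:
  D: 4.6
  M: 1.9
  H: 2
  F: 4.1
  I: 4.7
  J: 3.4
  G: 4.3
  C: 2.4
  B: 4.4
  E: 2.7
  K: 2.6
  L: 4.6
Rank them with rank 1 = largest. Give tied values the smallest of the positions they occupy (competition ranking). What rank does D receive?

Sorted (descending): 4.7, 4.6, 4.6, 4.4, 4.3, 4.1, 3.4, 2.7, 2.6, 2.4, 2, 1.9
The 2 values of 4.6 occupy positions 2–3 → each gets rank 2.
D has value 4.6 → rank 2.

2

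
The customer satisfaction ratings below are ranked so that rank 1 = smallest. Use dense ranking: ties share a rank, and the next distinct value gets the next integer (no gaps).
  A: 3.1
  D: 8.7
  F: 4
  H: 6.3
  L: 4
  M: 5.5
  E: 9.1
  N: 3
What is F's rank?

Sorted (ascending): 3, 3.1, 4, 4, 5.5, 6.3, 8.7, 9.1
The 2 values of 4 share dense rank 3.
Remaining distinct values take the next consecutive integers.
F has value 4 → rank 3.

3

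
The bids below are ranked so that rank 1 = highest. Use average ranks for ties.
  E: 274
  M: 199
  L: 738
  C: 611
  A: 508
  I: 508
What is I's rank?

3.5

Sorted (descending): 738, 611, 508, 508, 274, 199
The 2 values of 508 occupy positions 3–4 → average rank (3+4)/2 = 3.5.
I has value 508 → rank 3.5.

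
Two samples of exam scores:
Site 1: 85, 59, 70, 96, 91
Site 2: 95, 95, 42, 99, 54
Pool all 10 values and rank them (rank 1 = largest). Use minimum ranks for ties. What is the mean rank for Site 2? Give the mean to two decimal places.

5.20

Sorted (descending): 99, 96, 95, 95, 91, 85, 70, 59, 54, 42
The 2 values of 95 occupy positions 3–4 → each gets rank 3.
Site 2 values → pooled ranks: 95→3, 95→3, 42→10, 99→1, 54→9
Mean rank = (3 + 3 + 10 + 1 + 9) / 5 = 5.20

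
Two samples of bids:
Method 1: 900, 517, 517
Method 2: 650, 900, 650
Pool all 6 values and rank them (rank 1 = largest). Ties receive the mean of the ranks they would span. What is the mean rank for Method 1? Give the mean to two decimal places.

4.17

Sorted (descending): 900, 900, 650, 650, 517, 517
The 2 values of 900 occupy positions 1–2 → average rank (1+2)/2 = 1.5.
The 2 values of 650 occupy positions 3–4 → average rank (3+4)/2 = 3.5.
The 2 values of 517 occupy positions 5–6 → average rank (5+6)/2 = 5.5.
Method 1 values → pooled ranks: 900→1.5, 517→5.5, 517→5.5
Mean rank = (1.5 + 5.5 + 5.5) / 3 = 4.17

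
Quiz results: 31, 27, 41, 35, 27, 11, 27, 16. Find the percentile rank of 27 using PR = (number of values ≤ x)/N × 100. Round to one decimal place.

62.5

N = 8.
Strictly below 27: 2. Equal to 27: 3.
PR = 5/8 × 100 = 62.5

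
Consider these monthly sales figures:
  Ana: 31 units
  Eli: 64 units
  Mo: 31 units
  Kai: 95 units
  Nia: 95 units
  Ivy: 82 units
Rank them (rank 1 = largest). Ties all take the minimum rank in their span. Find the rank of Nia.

Sorted (descending): 95, 95, 82, 64, 31, 31
The 2 values of 95 occupy positions 1–2 → each gets rank 1.
The 2 values of 31 occupy positions 5–6 → each gets rank 5.
Nia has value 95 units → rank 1.

1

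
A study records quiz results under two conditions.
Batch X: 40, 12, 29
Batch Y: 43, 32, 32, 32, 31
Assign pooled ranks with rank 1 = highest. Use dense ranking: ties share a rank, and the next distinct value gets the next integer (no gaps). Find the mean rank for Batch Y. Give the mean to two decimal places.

2.80

Sorted (descending): 43, 40, 32, 32, 32, 31, 29, 12
The 3 values of 32 share dense rank 3.
Remaining distinct values take the next consecutive integers.
Batch Y values → pooled ranks: 43→1, 32→3, 32→3, 32→3, 31→4
Mean rank = (1 + 3 + 3 + 3 + 4) / 5 = 2.80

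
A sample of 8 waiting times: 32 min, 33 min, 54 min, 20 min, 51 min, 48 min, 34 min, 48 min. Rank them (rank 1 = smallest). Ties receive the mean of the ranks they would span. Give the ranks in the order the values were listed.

Sorted (ascending): 20, 32, 33, 34, 48, 48, 51, 54
The 2 values of 48 occupy positions 5–6 → average rank (5+6)/2 = 5.5.

2, 3, 8, 1, 7, 5.5, 4, 5.5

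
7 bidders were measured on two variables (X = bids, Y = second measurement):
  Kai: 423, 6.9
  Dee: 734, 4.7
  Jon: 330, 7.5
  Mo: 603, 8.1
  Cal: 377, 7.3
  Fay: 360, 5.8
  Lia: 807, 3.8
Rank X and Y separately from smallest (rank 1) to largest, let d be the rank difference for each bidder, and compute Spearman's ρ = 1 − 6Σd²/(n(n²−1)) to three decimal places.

Ranks of variable 1: 4, 6, 1, 5, 3, 2, 7
Ranks of variable 2: 4, 2, 6, 7, 5, 3, 1
d = r₁ − r₂: 0, 4, -5, -2, -2, -1, 6
d²: 0, 16, 25, 4, 4, 1, 36; Σd² = 86
ρ = 1 − 6·86/(7·48) = 1 − 516/336 = -0.536

-0.536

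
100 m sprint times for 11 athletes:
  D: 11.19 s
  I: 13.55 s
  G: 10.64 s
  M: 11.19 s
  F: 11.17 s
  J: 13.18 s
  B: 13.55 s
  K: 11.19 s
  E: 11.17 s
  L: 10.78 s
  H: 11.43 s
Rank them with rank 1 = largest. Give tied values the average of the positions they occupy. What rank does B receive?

1.5

Sorted (descending): 13.55, 13.55, 13.18, 11.43, 11.19, 11.19, 11.19, 11.17, 11.17, 10.78, 10.64
The 2 values of 13.55 occupy positions 1–2 → average rank (1+2)/2 = 1.5.
The 3 values of 11.19 occupy positions 5–7 → average rank 6.
The 2 values of 11.17 occupy positions 8–9 → average rank (8+9)/2 = 8.5.
B has value 13.55 s → rank 1.5.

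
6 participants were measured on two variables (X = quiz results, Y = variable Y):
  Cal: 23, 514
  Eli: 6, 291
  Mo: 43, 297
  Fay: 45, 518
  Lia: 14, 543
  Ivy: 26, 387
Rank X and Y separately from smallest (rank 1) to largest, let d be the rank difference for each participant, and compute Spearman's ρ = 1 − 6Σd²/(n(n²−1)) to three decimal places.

Ranks of variable 1: 3, 1, 5, 6, 2, 4
Ranks of variable 2: 4, 1, 2, 5, 6, 3
d = r₁ − r₂: -1, 0, 3, 1, -4, 1
d²: 1, 0, 9, 1, 16, 1; Σd² = 28
ρ = 1 − 6·28/(6·35) = 1 − 168/210 = 0.200

0.200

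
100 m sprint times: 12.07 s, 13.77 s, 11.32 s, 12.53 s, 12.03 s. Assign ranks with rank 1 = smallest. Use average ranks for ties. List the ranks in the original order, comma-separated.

3, 5, 1, 4, 2

Sorted (ascending): 11.32, 12.03, 12.07, 12.53, 13.77
No ties — each value takes its position as its rank.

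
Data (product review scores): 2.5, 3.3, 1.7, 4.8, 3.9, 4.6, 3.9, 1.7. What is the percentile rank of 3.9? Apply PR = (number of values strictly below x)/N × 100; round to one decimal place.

N = 8.
Strictly below 3.9: 4. Equal to 3.9: 2.
PR = 4/8 × 100 = 50.0

50.0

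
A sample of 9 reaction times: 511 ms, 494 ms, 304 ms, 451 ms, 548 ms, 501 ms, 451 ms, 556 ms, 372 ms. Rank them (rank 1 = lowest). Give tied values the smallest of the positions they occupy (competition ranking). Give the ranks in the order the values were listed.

Sorted (ascending): 304, 372, 451, 451, 494, 501, 511, 548, 556
The 2 values of 451 occupy positions 3–4 → each gets rank 3.

7, 5, 1, 3, 8, 6, 3, 9, 2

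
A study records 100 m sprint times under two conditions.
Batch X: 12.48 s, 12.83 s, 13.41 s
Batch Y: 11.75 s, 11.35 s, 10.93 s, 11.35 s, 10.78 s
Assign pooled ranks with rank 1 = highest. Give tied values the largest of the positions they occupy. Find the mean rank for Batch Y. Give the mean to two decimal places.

6.20

Sorted (descending): 13.41, 12.83, 12.48, 11.75, 11.35, 11.35, 10.93, 10.78
The 2 values of 11.35 occupy positions 5–6 → each gets rank 6.
Batch Y values → pooled ranks: 11.75→4, 11.35→6, 10.93→7, 11.35→6, 10.78→8
Mean rank = (4 + 6 + 7 + 6 + 8) / 5 = 6.20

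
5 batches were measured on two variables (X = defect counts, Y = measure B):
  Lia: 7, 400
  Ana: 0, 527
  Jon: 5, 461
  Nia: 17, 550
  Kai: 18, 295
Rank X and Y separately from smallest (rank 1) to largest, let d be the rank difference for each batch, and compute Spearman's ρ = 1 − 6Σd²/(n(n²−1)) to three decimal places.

Ranks of variable 1: 3, 1, 2, 4, 5
Ranks of variable 2: 2, 4, 3, 5, 1
d = r₁ − r₂: 1, -3, -1, -1, 4
d²: 1, 9, 1, 1, 16; Σd² = 28
ρ = 1 − 6·28/(5·24) = 1 − 168/120 = -0.400

-0.400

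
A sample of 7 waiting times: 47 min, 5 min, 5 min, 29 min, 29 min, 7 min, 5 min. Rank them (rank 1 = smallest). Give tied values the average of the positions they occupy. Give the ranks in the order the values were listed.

7, 2, 2, 5.5, 5.5, 4, 2

Sorted (ascending): 5, 5, 5, 7, 29, 29, 47
The 3 values of 5 occupy positions 1–3 → average rank 2.
The 2 values of 29 occupy positions 5–6 → average rank (5+6)/2 = 5.5.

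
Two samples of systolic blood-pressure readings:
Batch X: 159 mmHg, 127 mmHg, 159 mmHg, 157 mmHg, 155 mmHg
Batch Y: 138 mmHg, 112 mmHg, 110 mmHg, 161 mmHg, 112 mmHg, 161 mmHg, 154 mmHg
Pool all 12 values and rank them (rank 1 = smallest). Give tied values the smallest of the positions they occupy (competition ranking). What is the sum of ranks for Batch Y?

Sorted (ascending): 110, 112, 112, 127, 138, 154, 155, 157, 159, 159, 161, 161
The 2 values of 112 occupy positions 2–3 → each gets rank 2.
The 2 values of 159 occupy positions 9–10 → each gets rank 9.
The 2 values of 161 occupy positions 11–12 → each gets rank 11.
Batch Y values → pooled ranks: 138→5, 112→2, 110→1, 161→11, 112→2, 161→11, 154→6
Rank sum = 5 + 2 + 1 + 11 + 2 + 11 + 6 = 38

38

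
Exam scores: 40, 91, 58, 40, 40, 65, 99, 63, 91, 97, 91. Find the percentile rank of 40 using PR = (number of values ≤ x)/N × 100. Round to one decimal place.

27.3

N = 11.
Strictly below 40: 0. Equal to 40: 3.
PR = 3/11 × 100 = 27.3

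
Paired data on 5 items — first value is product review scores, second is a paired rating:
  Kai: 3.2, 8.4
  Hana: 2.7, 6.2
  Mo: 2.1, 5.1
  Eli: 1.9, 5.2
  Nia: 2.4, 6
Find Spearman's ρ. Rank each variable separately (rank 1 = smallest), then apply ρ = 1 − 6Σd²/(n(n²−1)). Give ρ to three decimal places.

0.900

Ranks of variable 1: 5, 4, 2, 1, 3
Ranks of variable 2: 5, 4, 1, 2, 3
d = r₁ − r₂: 0, 0, 1, -1, 0
d²: 0, 0, 1, 1, 0; Σd² = 2
ρ = 1 − 6·2/(5·24) = 1 − 12/120 = 0.900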